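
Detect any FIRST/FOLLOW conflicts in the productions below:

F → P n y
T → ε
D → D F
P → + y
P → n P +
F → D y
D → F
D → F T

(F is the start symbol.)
Nullable non-terminals: T.
T has a nullable alternative but only one production, so nothing to check.

D, F, P have no nullable alternative, so no FIRST/FOLLOW check is needed there.

No FIRST/FOLLOW conflicts found.

Answer: No FIRST/FOLLOW conflicts.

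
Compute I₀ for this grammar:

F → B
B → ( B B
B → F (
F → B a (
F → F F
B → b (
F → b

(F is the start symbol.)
First, augment the grammar with F' → F
I₀ = CLOSURE({ [F' → . F] }):
  [F' → . F] has the dot before F: add [F → . B], [F → . B a (], [F → . F F], [F → . b]
  [F → . B] has the dot before B: add [B → . ( B B], [B → . F (], [B → . b (]
No further items can be added.

I₀ = { [B → . ( B B], [B → . F (], [B → . b (], [F → . B a (], [F → . B], [F → . F F], [F → . b], [F' → . F] }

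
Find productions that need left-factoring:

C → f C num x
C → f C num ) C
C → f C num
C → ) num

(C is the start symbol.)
Yes, C has productions with common prefix 'f C num'

Left-factoring is needed when two productions for the same non-terminal
share a common prefix on the right-hand side.

Productions for C:
  C → f C num x
  C → f C num ) C
  C → f C num
  C → ) num

Found common prefix 'f C num' in productions for C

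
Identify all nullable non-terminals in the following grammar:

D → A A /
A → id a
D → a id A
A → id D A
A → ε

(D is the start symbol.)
{ 'A' }

ε-productions: A → ε
So A is immediately nullable.
No further non-terminal can be added: every production for the remaining non-terminals contains a terminal or a non-nullable non-terminal.
Nullable = { 'A' }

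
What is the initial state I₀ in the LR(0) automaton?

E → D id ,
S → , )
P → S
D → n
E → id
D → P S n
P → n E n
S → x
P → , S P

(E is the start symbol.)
First, augment the grammar with E' → E
I₀ = CLOSURE({ [E' → . E] }):
  [E' → . E] has the dot before E: add [E → . D id ,], [E → . id]
  [E → . D id ,] has the dot before D: add [D → . n], [D → . P S n]
  [D → . P S n] has the dot before P: add [P → . S], [P → . n E n], [P → . , S P]
  [P → . S] has the dot before S: add [S → . , )], [S → . x]
No further items can be added.

I₀ = { [D → . P S n], [D → . n], [E → . D id ,], [E → . id], [E' → . E], [P → . , S P], [P → . S], [P → . n E n], [S → . , )], [S → . x] }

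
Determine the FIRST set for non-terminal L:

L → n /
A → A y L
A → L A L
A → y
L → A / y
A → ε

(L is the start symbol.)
FIRST sets of the other non-terminals involved (by the same procedure, iterated to a fixed point):
  FIRST(A) = { '/', 'n', 'y', ε }

From L → n /:
  - n is a terminal: add 'n' and stop
From L → A / y:
  - A is a non-terminal: add FIRST(A) \ {ε} = { '/', 'n', 'y' }
    A is nullable, so continue to the next symbol
  - '/' is a terminal: add '/' and stop

Collecting: FIRST(L) = { '/', 'n', 'y' }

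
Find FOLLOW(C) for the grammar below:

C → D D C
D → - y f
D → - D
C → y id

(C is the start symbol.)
C is the start symbol, so $ ∈ FOLLOW(C).
In C → D D C: C is at the end; this adds FOLLOW(C) to itself — nothing new

Taking the union: FOLLOW(C) = { $ }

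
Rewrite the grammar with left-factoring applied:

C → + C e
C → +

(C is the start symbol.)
Left-factoring transforms A → αβ₁ | αβ₂ into A → αA' and A' → β₁ | β₂
(α is the longest common prefix among the alternatives). Repeat until
no nonterminal has two alternatives with a common prefix.

Round 1: C has alternatives sharing prefix '+'. Introduce C': C → + C'
  Add: C' → C e
  Add: C' → ε

No remaining common prefixes — done.

Resulting grammar:
C → + C'
C' → C e
C' → ε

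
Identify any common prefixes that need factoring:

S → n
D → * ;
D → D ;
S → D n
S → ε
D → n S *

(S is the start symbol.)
Left-factoring is needed when two productions for the same non-terminal
share a common prefix on the right-hand side.

Productions for S:
  S → n
  S → D n
  S → ε
Productions for D:
  D → * ;
  D → D ;
  D → n S *

No common prefixes found.

Answer: No, left-factoring is not needed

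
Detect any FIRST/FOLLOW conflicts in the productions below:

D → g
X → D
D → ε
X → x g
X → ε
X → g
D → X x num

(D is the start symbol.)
Yes. D → X x num with FOLLOW(D) on { 'x' }; X → D with FOLLOW(X) on { 'x' }; X → x g with FOLLOW(X) on { 'x' }

A FIRST/FOLLOW conflict occurs when a non-terminal N has a nullable alternative N → β (β ⇒* ε) and another alternative N → α with FIRST(α) ∩ FOLLOW(N) ≠ ∅: on such a lookahead the parser cannot decide between expanding α and letting N vanish via β.

Nullable non-terminals: D, X.
FIRST sets used below: FIRST(X) = { 'g', 'x', ε }, FIRST(D) = { 'g', 'x', ε }

D: nullable alternative(s) D → ε; FOLLOW(D) = { $, 'x' }
  D → g: FIRST \ {ε} = { 'g' } — disjoint from FOLLOW(D)
  D → ε: FIRST \ {ε} = { } — this is the only nullable alternative, skip
  D → X x num: FIRST \ {ε} = { 'g', 'x' } — overlaps FOLLOW(D) on { 'x' }: CONFLICT

X: nullable alternative(s) X → D, X → ε; FOLLOW(X) = { 'x' }
  X → D: FIRST \ {ε} = { 'g', 'x' } — overlaps FOLLOW(X) on { 'x' }: CONFLICT
  X → x g: FIRST \ {ε} = { 'x' } — overlaps FOLLOW(X) on { 'x' }: CONFLICT
  X → ε: FIRST \ {ε} = { } — disjoint from FOLLOW(X)
  X → g: FIRST \ {ε} = { 'g' } — disjoint from FOLLOW(X)

So the grammar has 3 FIRST/FOLLOW conflicts (marked CONFLICT above).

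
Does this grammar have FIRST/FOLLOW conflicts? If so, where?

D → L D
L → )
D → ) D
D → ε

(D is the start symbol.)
A FIRST/FOLLOW conflict occurs when a non-terminal N has a nullable alternative N → β (β ⇒* ε) and another alternative N → α with FIRST(α) ∩ FOLLOW(N) ≠ ∅: on such a lookahead the parser cannot decide between expanding α and letting N vanish via β.

Nullable non-terminals: D.
FIRST sets used below: FIRST(L) = { ')' }

D: nullable alternative(s) D → ε; FOLLOW(D) = { $ }
  D → L D: FIRST \ {ε} = { ')' } — disjoint from FOLLOW(D)
  D → ) D: FIRST \ {ε} = { ')' } — disjoint from FOLLOW(D)
  D → ε: FIRST \ {ε} = { } — this is the only nullable alternative, skip

L has no nullable alternative, so no FIRST/FOLLOW check is needed there.

No FIRST/FOLLOW conflicts found.

Answer: No FIRST/FOLLOW conflicts.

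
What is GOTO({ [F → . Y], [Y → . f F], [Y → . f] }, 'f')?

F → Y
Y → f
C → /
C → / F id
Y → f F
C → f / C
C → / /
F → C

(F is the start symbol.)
GOTO(I, 'f') = CLOSURE({ [A → αX.β] : [A → α.Xβ] ∈ I, X = 'f' })

Items with dot before 'f', with the dot advanced:
  [Y → . f] → [Y → f .]
  [Y → . f F] → [Y → f . F]
Closure of the advanced items:
  [Y → f . F] has the dot before F: add [F → . Y], [F → . C]
  [F → . Y] has the dot before Y: add [Y → . f], [Y → . f F]
  [F → . C] has the dot before C: add [C → . /], [C → . / F id], [C → . f / C], [C → . / /]

GOTO = { [C → . / /], [C → . / F id], [C → . /], [C → . f / C], [F → . C], [F → . Y], [Y → . f F], [Y → . f], [Y → f . F], [Y → f .] }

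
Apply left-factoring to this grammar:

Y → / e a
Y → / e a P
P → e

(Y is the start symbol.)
Y → / e a Y'
Y' → ε
Y' → P
P → e

Left-factoring transforms A → αβ₁ | αβ₂ into A → αA' and A' → β₁ | β₂
(α is the longest common prefix among the alternatives). Repeat until
no nonterminal has two alternatives with a common prefix.

Round 1: Y has alternatives sharing prefix '/ e a'. Introduce Y': Y → / e a Y'
  Add: Y' → ε
  Add: Y' → P

No remaining common prefixes — done.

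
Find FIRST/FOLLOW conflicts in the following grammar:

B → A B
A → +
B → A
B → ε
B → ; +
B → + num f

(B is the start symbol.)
No FIRST/FOLLOW conflicts.

Nullable non-terminals: B.
FIRST sets used below: FIRST(A) = { '+' }

B: nullable alternative(s) B → ε; FOLLOW(B) = { $ }
  B → A B: FIRST \ {ε} = { '+' } — disjoint from FOLLOW(B)
  B → A: FIRST \ {ε} = { '+' } — disjoint from FOLLOW(B)
  B → ε: FIRST \ {ε} = { } — this is the only nullable alternative, skip
  B → ; +: FIRST \ {ε} = { ';' } — disjoint from FOLLOW(B)
  B → + num f: FIRST \ {ε} = { '+' } — disjoint from FOLLOW(B)

A has no nullable alternative, so no FIRST/FOLLOW check is needed there.

No FIRST/FOLLOW conflicts found.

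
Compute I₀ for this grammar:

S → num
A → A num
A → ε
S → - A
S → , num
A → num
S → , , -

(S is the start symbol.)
{ [S → . , , -], [S → . , num], [S → . - A], [S → . num], [S' → . S] }

First, augment the grammar with S' → S
I₀ = CLOSURE({ [S' → . S] }):
  [S' → . S] has the dot before S: add [S → . num], [S → . - A], [S → . , num], [S → . , , -]
No further items can be added.

I₀ = { [S → . , , -], [S → . , num], [S → . - A], [S → . num], [S' → . S] }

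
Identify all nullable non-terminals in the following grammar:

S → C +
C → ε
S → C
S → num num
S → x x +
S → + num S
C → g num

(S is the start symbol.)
{ 'C', 'S' }

A non-terminal is nullable if it can derive ε (the empty string): either it has an ε-production, or it has a production whose right-hand side consists entirely of nullable non-terminals.

ε-productions: C → ε
So C is immediately nullable.
S → C: every symbol on the right is nullable, so S is nullable too.
Every non-terminal is now nullable.
Nullable = { 'C', 'S' }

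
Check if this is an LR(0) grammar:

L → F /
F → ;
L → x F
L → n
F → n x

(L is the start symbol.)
No. Shift-reduce conflict between [L → n .] and [F → n . x]

A grammar is LR(0) if no state in the canonical LR(0) collection has:
  - both a shift item (dot before a terminal) and a complete item (shift-reduce conflict), or
  - two or more complete items (reduce-reduce conflict; the accept item [L' → L .] counts as a complete item here).

Augment with L' → L and build the canonical LR(0) collection (I0 = CLOSURE({[L' → . L]}), then GOTO on every symbol after a dot until no new states appear). It has 10 states:
  I0: { [F → . ;], [F → . n x], [L → . F /], [L → . n], [L → . x F], [L' → . L] }  — shift
  I1: { [F → ; .] }  — reduce
  I2: { [L → F . /] }  — shift
  I3: { [L' → L .] }  — accept
  I4: { [F → n . x], [L → n .] }  — shift, reduce
  I5: { [F → . ;], [F → . n x], [L → x . F] }  — shift
  I6: { [L → x F .] }  — reduce
  I7: { [F → n . x] }  — shift
  I8: { [F → n x .] }  — reduce
  I9: { [L → F / .] }  — reduce

Conflict in state I4:
  Shift-reduce conflict between [L → n .] and [F → n . x]
So the grammar is NOT LR(0).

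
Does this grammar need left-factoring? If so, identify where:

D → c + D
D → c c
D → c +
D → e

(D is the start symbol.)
Yes, D has productions with common prefix 'c'

Left-factoring is needed when two productions for the same non-terminal
share a common prefix on the right-hand side.

Productions for D:
  D → c + D
  D → c c
  D → c +
  D → e

Found common prefix 'c' in productions for D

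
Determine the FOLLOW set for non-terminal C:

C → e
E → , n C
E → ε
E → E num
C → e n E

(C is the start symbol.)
C is the start symbol, so $ ∈ FOLLOW(C).
In E → , n C: C is at the end, add FOLLOW(E)

The FOLLOW sets referred to above (computed the same way, to a fixed point):
  FOLLOW(E) = { $, 'num' }

Taking the union: FOLLOW(C) = { $, 'num' }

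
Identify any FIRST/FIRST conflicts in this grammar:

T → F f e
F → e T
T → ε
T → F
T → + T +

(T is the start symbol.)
A FIRST/FIRST conflict occurs when two productions N → α and N → β for the same non-terminal have FIRST(α) ∩ FIRST(β) ≠ ∅ (with ε ∈ FIRST of a nullable right-hand side, so two nullable alternatives also conflict).

FIRST sets of the non-terminals at (or reachable through a nullable prefix from) the front of some alternative:
  FIRST(F) = { 'e' }

Productions for T:
  T → F f e: FIRST = { 'e' }
  T → ε: FIRST = { ε }
  T → F: FIRST = { 'e' }
  T → + T +: FIRST = { '+' }
F has only one production, so no FIRST/FIRST conflict is possible there.

Conflict for T: T → F f e and T → F
  Overlap: { 'e' }

Answer: Yes. T → F f e / T → F on { 'e' }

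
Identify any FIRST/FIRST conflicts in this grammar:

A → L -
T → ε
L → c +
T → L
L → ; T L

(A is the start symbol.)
No FIRST/FIRST conflicts.

A FIRST/FIRST conflict occurs when two productions N → α and N → β for the same non-terminal have FIRST(α) ∩ FIRST(β) ≠ ∅ (with ε ∈ FIRST of a nullable right-hand side, so two nullable alternatives also conflict).

FIRST sets of the non-terminals at (or reachable through a nullable prefix from) the front of some alternative:
  FIRST(L) = { ';', 'c' }

Productions for T:
  T → ε: FIRST = { ε }
  T → L: FIRST = { ';', 'c' }
Productions for L:
  L → c +: FIRST = { 'c' }
  L → ; T L: FIRST = { ';' }
A has only one production, so no FIRST/FIRST conflict is possible there.

All alternatives of each non-terminal have pairwise disjoint FIRST sets.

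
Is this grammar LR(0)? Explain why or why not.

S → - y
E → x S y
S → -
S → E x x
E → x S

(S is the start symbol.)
No. Shift-reduce conflict between [S → - .] and [S → - . y]

Augment with S' → S and build the canonical LR(0) collection (I0 = CLOSURE({[S' → . S]}), then GOTO on every symbol after a dot until no new states appear). It has 10 states:
  I0: { [E → . x S y], [E → . x S], [S → . - y], [S → . -], [S → . E x x], [S' → . S] }  — shift
  I1: { [S → - . y], [S → - .] }  — shift, reduce
  I2: { [S → E . x x] }  — shift
  I3: { [S' → S .] }  — accept
  I4: { [E → . x S y], [E → . x S], [E → x . S y], [E → x . S], [S → . - y], [S → . -], [S → . E x x] }  — shift
  I5: { [E → x S . y], [E → x S .] }  — shift, reduce
  I6: { [E → x S y .] }  — reduce
  I7: { [S → E x . x] }  — shift
  I8: { [S → E x x .] }  — reduce
  I9: { [S → - y .] }  — reduce

Conflict in state I1:
  Shift-reduce conflict between [S → - .] and [S → - . y]
So the grammar is NOT LR(0).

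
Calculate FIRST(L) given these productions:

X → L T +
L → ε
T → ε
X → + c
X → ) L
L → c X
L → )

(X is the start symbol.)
{ ')', 'c', ε }

From L → ε:
  - ε-production, so ε ∈ FIRST(L)
From L → c X:
  - c is a terminal: add 'c' and stop
From L → ):
  - ')' is a terminal: add ')' and stop

Collecting: FIRST(L) = { ')', 'c', ε }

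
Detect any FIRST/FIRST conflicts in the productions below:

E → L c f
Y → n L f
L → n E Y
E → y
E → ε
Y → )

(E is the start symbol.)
A FIRST/FIRST conflict occurs when two productions N → α and N → β for the same non-terminal have FIRST(α) ∩ FIRST(β) ≠ ∅ (with ε ∈ FIRST of a nullable right-hand side, so two nullable alternatives also conflict).

FIRST sets of the non-terminals at (or reachable through a nullable prefix from) the front of some alternative:
  FIRST(L) = { 'n' }

Productions for E:
  E → L c f: FIRST = { 'n' }
  E → y: FIRST = { 'y' }
  E → ε: FIRST = { ε }
Productions for Y:
  Y → n L f: FIRST = { 'n' }
  Y → ): FIRST = { ')' }
L has only one production, so no FIRST/FIRST conflict is possible there.

All alternatives of each non-terminal have pairwise disjoint FIRST sets.

Answer: No FIRST/FIRST conflicts.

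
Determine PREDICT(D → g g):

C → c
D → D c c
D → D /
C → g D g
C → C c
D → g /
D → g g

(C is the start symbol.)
PREDICT(D → g g) = (FIRST(RHS) \ {ε}) ∪ (FOLLOW(D) if ε ∈ FIRST(RHS), i.e. RHS ⇒* ε)
FIRST(g g) = { 'g' }
ε ∉ FIRST(g g), so FOLLOW(D) is not added.
PREDICT(D → g g) = { 'g' }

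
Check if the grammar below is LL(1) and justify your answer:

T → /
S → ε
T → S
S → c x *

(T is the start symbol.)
Yes, the grammar is LL(1).

A grammar is LL(1) if for each non-terminal N with multiple productions, the predict sets of those productions are pairwise disjoint, where PREDICT(N → α) = (FIRST(α) \ {ε}) ∪ (FOLLOW(N) if α ⇒* ε).

Relevant sets:
  FIRST(S) = { 'c', ε }
  FOLLOW(T) = { $ }
  FOLLOW(S) = { $ }

For T:
  PREDICT(T → '/') = { '/' }
  PREDICT(T → S) = { $, 'c' }
For S:
  PREDICT(S → ε) = { $ }
  PREDICT(S → c x '*') = { 'c' }

All predict sets are disjoint. The grammar IS LL(1).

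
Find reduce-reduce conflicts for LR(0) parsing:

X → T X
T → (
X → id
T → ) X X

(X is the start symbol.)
No reduce-reduce conflicts

Augment with X' → X and build the canonical LR(0) collection (I0 = CLOSURE({[X' → . X]}), then GOTO on every symbol after a dot until no new states appear). It has 9 states:
  I0: { [T → . (], [T → . ) X X], [X → . T X], [X → . id], [X' → . X] }  — shift
  I1: { [T → ( .] }  — reduce
  I2: { [T → ) . X X], [T → . (], [T → . ) X X], [X → . T X], [X → . id] }  — shift
  I3: { [T → . (], [T → . ) X X], [X → . T X], [X → . id], [X → T . X] }  — shift
  I4: { [X' → X .] }  — accept
  I5: { [X → id .] }  — reduce
  I6: { [X → T X .] }  — reduce
  I7: { [T → ) X . X], [T → . (], [T → . ) X X], [X → . T X], [X → . id] }  — shift
  I8: { [T → ) X X .] }  — reduce

No state contains more than one complete item.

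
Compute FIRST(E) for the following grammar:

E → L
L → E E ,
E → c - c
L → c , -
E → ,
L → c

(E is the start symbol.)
{ ',', 'c' }

To compute FIRST(E), examine every production with E on the left-hand side, reading each right-hand side left to right until a non-nullable symbol is reached.

FIRST sets of the other non-terminals involved (by the same procedure, iterated to a fixed point):
  FIRST(L) = { ',', 'c' }

From E → L:
  - L is a non-terminal: add FIRST(L) \ {ε} = { ',', 'c' }
    L is not nullable, so stop
From E → c - c:
  - c is a terminal: add 'c' and stop
From E → ,:
  - ',' is a terminal: add ',' and stop

Collecting: FIRST(E) = { ',', 'c' }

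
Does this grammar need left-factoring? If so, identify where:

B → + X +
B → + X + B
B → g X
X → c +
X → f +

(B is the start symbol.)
Left-factoring is needed when two productions for the same non-terminal
share a common prefix on the right-hand side.

Productions for B:
  B → + X +
  B → + X + B
  B → g X
Productions for X:
  X → c +
  X → f +

Found common prefix '+ X +' in productions for B

Answer: Yes, B has productions with common prefix '+ X +'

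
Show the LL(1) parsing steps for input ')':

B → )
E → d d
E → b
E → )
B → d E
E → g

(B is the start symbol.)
LL(1) parsing maintains a stack (initially the start symbol over $) and the input. At each step: if the stack top is a terminal, match it against the current input token; if it is a non-terminal N, replace it with the RHS of M[N, lookahead] (the unique production whose predict set contains the lookahead).

Stack is shown with the top on the left.

Stack  Input  Action
--------------------
B $    ) $    output B → )
) $    ) $    match ')'
$      $      accept

The string is accepted.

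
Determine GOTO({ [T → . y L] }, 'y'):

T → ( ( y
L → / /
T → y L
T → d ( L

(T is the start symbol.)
{ [L → . / /], [T → y . L] }

GOTO(I, 'y') = CLOSURE({ [A → αX.β] : [A → α.Xβ] ∈ I, X = 'y' })

Items with dot before 'y', with the dot advanced:
  [T → . y L] → [T → y . L]
Closure of the advanced items:
  [T → y . L] has the dot before L: add [L → . / /]

GOTO = { [L → . / /], [T → y . L] }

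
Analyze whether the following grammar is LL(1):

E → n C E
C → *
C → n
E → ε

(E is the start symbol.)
Relevant sets:
  FOLLOW(E) = { $ }

For E:
  PREDICT(E → n C E) = { 'n' }
  PREDICT(E → ε) = { $ }
For C:
  PREDICT(C → '*') = { '*' }
  PREDICT(C → n) = { 'n' }

All predict sets are disjoint. The grammar IS LL(1).

Answer: Yes, the grammar is LL(1).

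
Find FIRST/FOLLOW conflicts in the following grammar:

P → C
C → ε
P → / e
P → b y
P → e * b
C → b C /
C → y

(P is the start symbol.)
A FIRST/FOLLOW conflict occurs when a non-terminal N has a nullable alternative N → β (β ⇒* ε) and another alternative N → α with FIRST(α) ∩ FOLLOW(N) ≠ ∅: on such a lookahead the parser cannot decide between expanding α and letting N vanish via β.

Nullable non-terminals: C, P.
FIRST sets used below: FIRST(C) = { 'b', 'y', ε }

C: nullable alternative(s) C → ε; FOLLOW(C) = { $, '/' }
  C → ε: FIRST \ {ε} = { } — this is the only nullable alternative, skip
  C → b C /: FIRST \ {ε} = { 'b' } — disjoint from FOLLOW(C)
  C → y: FIRST \ {ε} = { 'y' } — disjoint from FOLLOW(C)

P: nullable alternative(s) P → C; FOLLOW(P) = { $ }
  P → C: FIRST \ {ε} = { 'b', 'y' } — this is the only nullable alternative, skip
  P → / e: FIRST \ {ε} = { '/' } — disjoint from FOLLOW(P)
  P → b y: FIRST \ {ε} = { 'b' } — disjoint from FOLLOW(P)
  P → e * b: FIRST \ {ε} = { 'e' } — disjoint from FOLLOW(P)

No FIRST/FOLLOW conflicts found.

Answer: No FIRST/FOLLOW conflicts.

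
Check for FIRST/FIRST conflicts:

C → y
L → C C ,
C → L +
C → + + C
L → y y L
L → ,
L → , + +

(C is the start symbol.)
A FIRST/FIRST conflict occurs when two productions N → α and N → β for the same non-terminal have FIRST(α) ∩ FIRST(β) ≠ ∅ (with ε ∈ FIRST of a nullable right-hand side, so two nullable alternatives also conflict).

FIRST sets of the non-terminals at (or reachable through a nullable prefix from) the front of some alternative:
  FIRST(L) = { '+', ',', 'y' }
  FIRST(C) = { '+', ',', 'y' }

Productions for C:
  C → y: FIRST = { 'y' }
  C → L +: FIRST = { '+', ',', 'y' }
  C → + + C: FIRST = { '+' }
Productions for L:
  L → C C ,: FIRST = { '+', ',', 'y' }
  L → y y L: FIRST = { 'y' }
  L → ,: FIRST = { ',' }
  L → , + +: FIRST = { ',' }

Conflict for C: C → y and C → L +
  Overlap: { 'y' }
Conflict for C: C → L + and C → + + C
  Overlap: { '+' }
Conflict for L: L → C C , and L → y y L
  Overlap: { 'y' }
Conflict for L: L → C C , and L → ,
  Overlap: { ',' }
Conflict for L: L → C C , and L → , + +
  Overlap: { ',' }
Conflict for L: L → , and L → , + +
  Overlap: { ',' }

Answer: Yes. C → y / C → L '+' on { 'y' }; C → L '+' / C → '+' '+' C on { '+' }; L → C C ',' / L → y y L on { 'y' }; L → C C ',' / L → ',' on { ',' }; L → C C ',' / L → ',' '+' '+' on { ',' }; L → ',' / L → ',' '+' '+' on { ',' }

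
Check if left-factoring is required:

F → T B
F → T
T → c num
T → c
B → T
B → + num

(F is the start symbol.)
Yes, F has productions with common prefix 'T'; T has productions with common prefix 'c'

Left-factoring is needed when two productions for the same non-terminal
share a common prefix on the right-hand side.

Productions for F:
  F → T B
  F → T
Productions for T:
  T → c num
  T → c
Productions for B:
  B → T
  B → + num

Found common prefix 'T' in productions for F
Found common prefix 'c' in productions for T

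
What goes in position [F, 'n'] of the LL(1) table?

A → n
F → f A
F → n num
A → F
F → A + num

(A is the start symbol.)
To find M[F, 'n'], we find productions for F where 'n' is in the predict set (PREDICT(N → α) = (FIRST(α) \ {ε}) ∪ (FOLLOW(N) if α ⇒* ε)).

Relevant sets:
  FIRST(A) = { 'f', 'n' }

F → f A: PREDICT = { 'f' }
F → n num: PREDICT = { 'n' }
  'n' is in predict set, so this production goes in M[F, 'n']
F → A + num: PREDICT = { 'f', 'n' }
  'n' is in predict set, so this production goes in M[F, 'n']

M[F, 'n'] = F → n num, F → A + num  (a multiply-defined cell — the grammar is not LL(1))

Answer: F → n num, F → A + num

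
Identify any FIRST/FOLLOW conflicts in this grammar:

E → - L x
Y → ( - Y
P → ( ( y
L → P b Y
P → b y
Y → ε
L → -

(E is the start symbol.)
No FIRST/FOLLOW conflicts.

A FIRST/FOLLOW conflict occurs when a non-terminal N has a nullable alternative N → β (β ⇒* ε) and another alternative N → α with FIRST(α) ∩ FOLLOW(N) ≠ ∅: on such a lookahead the parser cannot decide between expanding α and letting N vanish via β.

Nullable non-terminals: Y.

Y: nullable alternative(s) Y → ε; FOLLOW(Y) = { 'x' }
  Y → ( - Y: FIRST \ {ε} = { '(' } — disjoint from FOLLOW(Y)
  Y → ε: FIRST \ {ε} = { } — this is the only nullable alternative, skip

E, L, P have no nullable alternative, so no FIRST/FOLLOW check is needed there.

No FIRST/FOLLOW conflicts found.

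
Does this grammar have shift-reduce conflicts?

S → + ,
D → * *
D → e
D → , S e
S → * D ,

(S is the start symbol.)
A shift-reduce conflict occurs when an LR(0) state has both:
  - a complete (reduce) item [A → α .] (dot at the end), and
  - a shift item [B → β . c γ] (dot before a terminal).

Augment with S' → S and build the canonical LR(0) collection (I0 = CLOSURE({[S' → . S]}), then GOTO on every symbol after a dot until no new states appear). It has 13 states:
  I0: { [S → . * D ,], [S → . + ,], [S' → . S] }  — shift
  I1: { [D → . * *], [D → . , S e], [D → . e], [S → * . D ,] }  — shift
  I2: { [S → + . ,] }  — shift
  I3: { [S' → S .] }  — accept
  I4: { [S → + , .] }  — reduce
  I5: { [D → * . *] }  — shift
  I6: { [D → , . S e], [S → . * D ,], [S → . + ,] }  — shift
  I7: { [S → * D . ,] }  — shift
  I8: { [D → e .] }  — reduce
  I9: { [S → * D , .] }  — reduce
  I10: { [D → , S . e] }  — shift
  I11: { [D → , S e .] }  — reduce
  I12: { [D → * * .] }  — reduce

No state contains both a complete item and a shift item.

Answer: No shift-reduce conflicts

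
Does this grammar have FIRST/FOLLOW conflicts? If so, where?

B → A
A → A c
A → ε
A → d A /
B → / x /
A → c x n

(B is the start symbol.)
A FIRST/FOLLOW conflict occurs when a non-terminal N has a nullable alternative N → β (β ⇒* ε) and another alternative N → α with FIRST(α) ∩ FOLLOW(N) ≠ ∅: on such a lookahead the parser cannot decide between expanding α and letting N vanish via β.

Nullable non-terminals: A, B.
FIRST sets used below: FIRST(A) = { 'c', 'd', ε }

A: nullable alternative(s) A → ε; FOLLOW(A) = { $, '/', 'c' }
  A → A c: FIRST \ {ε} = { 'c', 'd' } — overlaps FOLLOW(A) on { 'c' }: CONFLICT
  A → ε: FIRST \ {ε} = { } — this is the only nullable alternative, skip
  A → d A /: FIRST \ {ε} = { 'd' } — disjoint from FOLLOW(A)
  A → c x n: FIRST \ {ε} = { 'c' } — overlaps FOLLOW(A) on { 'c' }: CONFLICT

B: nullable alternative(s) B → A; FOLLOW(B) = { $ }
  B → A: FIRST \ {ε} = { 'c', 'd' } — this is the only nullable alternative, skip
  B → / x /: FIRST \ {ε} = { '/' } — disjoint from FOLLOW(B)

So the grammar has 2 FIRST/FOLLOW conflicts (marked CONFLICT above).

Answer: Yes. A → A c with FOLLOW(A) on { 'c' }; A → c x n with FOLLOW(A) on { 'c' }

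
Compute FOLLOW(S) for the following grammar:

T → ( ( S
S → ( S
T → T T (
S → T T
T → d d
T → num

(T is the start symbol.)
{ $, '(', 'd', 'num' }

In T → ( ( S: S is at the end, add FOLLOW(T)
In S → ( S: S is at the end; this adds FOLLOW(S) to itself — nothing new

The FOLLOW sets referred to above (computed the same way, to a fixed point):
  FOLLOW(T) = { $, '(', 'd', 'num' }

Taking the union: FOLLOW(S) = { $, '(', 'd', 'num' }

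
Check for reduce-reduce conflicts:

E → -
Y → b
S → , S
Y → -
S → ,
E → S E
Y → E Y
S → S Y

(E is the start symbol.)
Yes — I5: [E → - .] vs [Y → - .]

Augment with E' → E and build the canonical LR(0) collection (I0 = CLOSURE({[E' → . E]}), then GOTO on every symbol after a dot until no new states appear). It has 12 states:
  I0: { [E → . -], [E → . S E], [E' → . E], [S → . , S], [S → . ,], [S → . S Y] }  — shift
  I1: { [S → , . S], [S → , .], [S → . , S], [S → . ,], [S → . S Y] }  — shift, reduce
  I2: { [E → - .] }  — reduce
  I3: { [E' → E .] }  — accept
  I4: { [E → . -], [E → . S E], [E → S . E], [S → . , S], [S → . ,], [S → . S Y], [S → S . Y], [Y → . -], [Y → . E Y], [Y → . b] }  — shift
  I5: { [E → - .], [Y → - .] }  — 2 reduces
  I6: { [E → . -], [E → . S E], [E → S E .], [S → . , S], [S → . ,], [S → . S Y], [Y → . -], [Y → . E Y], [Y → . b], [Y → E . Y] }  — shift, reduce
  I7: { [S → S Y .] }  — reduce
  I8: { [Y → b .] }  — reduce
  I9: { [E → . -], [E → . S E], [S → . , S], [S → . ,], [S → . S Y], [Y → . -], [Y → . E Y], [Y → . b], [Y → E . Y] }  — shift
  I10: { [Y → E Y .] }  — reduce
  I11: { [E → . -], [E → . S E], [S → , S .], [S → . , S], [S → . ,], [S → . S Y], [S → S . Y], [Y → . -], [Y → . E Y], [Y → . b] }  — shift, reduce

I5 contains complete items [E → - .], [Y → - .] — reduce-reduce conflict.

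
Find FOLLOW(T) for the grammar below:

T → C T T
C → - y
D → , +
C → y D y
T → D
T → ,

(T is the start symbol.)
To compute FOLLOW(T), find every occurrence of T on a right-hand side N → α T β: add FIRST(β) \ {ε}, and if β is empty or nullable also add FOLLOW(N). Iterate to a fixed point.

T is the start symbol, so $ ∈ FOLLOW(T).
In T → C T T: T is followed by T, add FIRST(T) \ {ε} = { ',', '-', 'y' }
In T → C T T: T is at the end; this adds FOLLOW(T) to itself — nothing new

Taking the union: FOLLOW(T) = { $, ',', '-', 'y' }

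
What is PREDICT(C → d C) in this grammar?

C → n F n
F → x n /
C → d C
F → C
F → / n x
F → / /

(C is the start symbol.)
{ 'd' }

PREDICT(C → d C) = (FIRST(RHS) \ {ε}) ∪ (FOLLOW(C) if ε ∈ FIRST(RHS), i.e. RHS ⇒* ε)
FIRST(d C) = { 'd' }
ε ∉ FIRST(d C), so FOLLOW(C) is not added.
PREDICT(C → d C) = { 'd' }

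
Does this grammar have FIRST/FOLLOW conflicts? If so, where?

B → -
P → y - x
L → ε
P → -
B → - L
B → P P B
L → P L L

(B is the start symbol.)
Yes. L → P L L with FOLLOW(L) on { '-', 'y' }

A FIRST/FOLLOW conflict occurs when a non-terminal N has a nullable alternative N → β (β ⇒* ε) and another alternative N → α with FIRST(α) ∩ FOLLOW(N) ≠ ∅: on such a lookahead the parser cannot decide between expanding α and letting N vanish via β.

Nullable non-terminals: L.
FIRST sets used below: FIRST(P) = { '-', 'y' }

L: nullable alternative(s) L → ε; FOLLOW(L) = { $, '-', 'y' }
  L → ε: FIRST \ {ε} = { } — this is the only nullable alternative, skip
  L → P L L: FIRST \ {ε} = { '-', 'y' } — overlaps FOLLOW(L) on { '-', 'y' }: CONFLICT

B, P have no nullable alternative, so no FIRST/FOLLOW check is needed there.

So the grammar has 1 FIRST/FOLLOW conflict (marked CONFLICT above).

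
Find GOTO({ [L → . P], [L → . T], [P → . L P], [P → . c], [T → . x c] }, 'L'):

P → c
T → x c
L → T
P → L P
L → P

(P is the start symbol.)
GOTO(I, 'L') = CLOSURE({ [A → αX.β] : [A → α.Xβ] ∈ I, X = 'L' })

Items with dot before 'L', with the dot advanced:
  [P → . L P] → [P → L . P]
Closure of the advanced items:
  [P → L . P] has the dot before P: add [P → . c], [P → . L P]
  [P → . L P] has the dot before L: add [L → . T], [L → . P]
  [L → . T] has the dot before T: add [T → . x c]

GOTO = { [L → . P], [L → . T], [P → . L P], [P → . c], [P → L . P], [T → . x c] }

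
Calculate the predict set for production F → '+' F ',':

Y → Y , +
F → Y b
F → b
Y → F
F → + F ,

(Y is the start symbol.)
{ '+' }

PREDICT(F → '+' F ',') = (FIRST(RHS) \ {ε}) ∪ (FOLLOW(F) if ε ∈ FIRST(RHS), i.e. RHS ⇒* ε)
FIRST('+' F ',') = { '+' }
ε ∉ FIRST('+' F ','), so FOLLOW(F) is not added.
PREDICT(F → '+' F ',') = { '+' }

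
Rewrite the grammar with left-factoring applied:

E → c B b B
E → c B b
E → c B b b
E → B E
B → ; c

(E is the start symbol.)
Left-factoring transforms A → αβ₁ | αβ₂ into A → αA' and A' → β₁ | β₂
(α is the longest common prefix among the alternatives). Repeat until
no nonterminal has two alternatives with a common prefix.

Round 1: E has alternatives sharing prefix 'c B b'. Introduce E': E → c B b E'
  Add: E' → B
  Add: E' → ε
  Add: E' → b

No remaining common prefixes — done.

Resulting grammar:
E → c B b E'
E' → B
E' → ε
E' → b
E → B E
B → ; c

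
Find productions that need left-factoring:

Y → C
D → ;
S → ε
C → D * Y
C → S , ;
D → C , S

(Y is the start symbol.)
Left-factoring is needed when two productions for the same non-terminal
share a common prefix on the right-hand side.

Productions for D:
  D → ;
  D → C , S
Productions for C:
  C → D * Y
  C → S , ;

No common prefixes found.

Answer: No, left-factoring is not needed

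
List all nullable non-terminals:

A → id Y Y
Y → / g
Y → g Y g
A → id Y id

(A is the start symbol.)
There are no ε-productions, so no non-terminal can derive ε.
No non-terminals are nullable.

Answer: None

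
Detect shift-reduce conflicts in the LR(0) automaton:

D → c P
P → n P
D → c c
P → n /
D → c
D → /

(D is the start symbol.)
Augment with D' → D and build the canonical LR(0) collection (I0 = CLOSURE({[D' → . D]}), then GOTO on every symbol after a dot until no new states appear). It has 9 states:
  I0: { [D → . /], [D → . c P], [D → . c c], [D → . c], [D' → . D] }  — shift
  I1: { [D → / .] }  — reduce
  I2: { [D' → D .] }  — accept
  I3: { [D → c . P], [D → c . c], [D → c .], [P → . n /], [P → . n P] }  — shift, reduce
  I4: { [D → c P .] }  — reduce
  I5: { [D → c c .] }  — reduce
  I6: { [P → . n /], [P → . n P], [P → n . /], [P → n . P] }  — shift
  I7: { [P → n / .] }  — reduce
  I8: { [P → n P .] }  — reduce

I3 contains reduce item [D → c .] and shift items [D → c . c], [P → . n /], [P → . n P] — shift-reduce conflict.

Answer: Yes — I3: [D → c .] vs [D → c . c]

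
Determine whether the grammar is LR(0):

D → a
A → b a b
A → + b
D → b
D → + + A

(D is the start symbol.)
A grammar is LR(0) if no state in the canonical LR(0) collection has:
  - both a shift item (dot before a terminal) and a complete item (shift-reduce conflict), or
  - two or more complete items (reduce-reduce conflict; the accept item [D' → D .] counts as a complete item here).

Augment with D' → D and build the canonical LR(0) collection (I0 = CLOSURE({[D' → . D]}), then GOTO on every symbol after a dot until no new states appear). It has 12 states:
  I0: { [D → . + + A], [D → . a], [D → . b], [D' → . D] }  — shift
  I1: { [D → + . + A] }  — shift
  I2: { [D' → D .] }  — accept
  I3: { [D → a .] }  — reduce
  I4: { [D → b .] }  — reduce
  I5: { [A → . + b], [A → . b a b], [D → + + . A] }  — shift
  I6: { [A → + . b] }  — shift
  I7: { [D → + + A .] }  — reduce
  I8: { [A → b . a b] }  — shift
  I9: { [A → b a . b] }  — shift
  I10: { [A → b a b .] }  — reduce
  I11: { [A → + b .] }  — reduce

Every state is either a pure shift/goto state or contains exactly one complete item and nothing to shift — no conflicts. The grammar is LR(0).

Answer: Yes, the grammar is LR(0)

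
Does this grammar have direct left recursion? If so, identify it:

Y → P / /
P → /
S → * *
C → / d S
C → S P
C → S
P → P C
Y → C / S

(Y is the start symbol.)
Yes, P is left-recursive

Direct left recursion occurs when N → N α for some non-terminal N (the right-hand side begins with the left-hand side itself).

Y → P / /: starts with P
P → /: starts with '/'
S → * *: starts with '*'
C → / d S: starts with '/'
C → S P: starts with S
C → S: starts with S
P → P C: LEFT RECURSIVE (starts with P)
Y → C / S: starts with C

The grammar has direct left recursion on: P.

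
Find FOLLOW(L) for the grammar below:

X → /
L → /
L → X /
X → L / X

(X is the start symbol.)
To compute FOLLOW(L), find every occurrence of L on a right-hand side N → α L β: add FIRST(β) \ {ε}, and if β is empty or nullable also add FOLLOW(N). Iterate to a fixed point.

In X → L / X: L is followed by '/' X, add FIRST('/' X) \ {ε} = { '/' }

Taking the union: FOLLOW(L) = { '/' }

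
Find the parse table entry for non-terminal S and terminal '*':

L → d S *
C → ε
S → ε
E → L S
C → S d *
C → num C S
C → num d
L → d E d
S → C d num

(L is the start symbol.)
To find M[S, '*'], we find productions for S where '*' is in the predict set (PREDICT(N → α) = (FIRST(α) \ {ε}) ∪ (FOLLOW(N) if α ⇒* ε)).

Relevant sets:
  FIRST(C) = { 'd', 'num', ε }
  FOLLOW(S) = { '*', 'd', 'num' }

S → ε: PREDICT = { '*', 'd', 'num' }
  '*' is in predict set, so this production goes in M[S, '*']
S → C d num: PREDICT = { 'd', 'num' }

M[S, '*'] = S → ε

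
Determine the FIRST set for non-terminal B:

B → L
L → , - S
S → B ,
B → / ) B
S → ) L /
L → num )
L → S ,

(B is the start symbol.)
FIRST sets of the other non-terminals involved (by the same procedure, iterated to a fixed point):
  FIRST(L) = { ')', ',', '/', 'num' }

From B → L:
  - L is a non-terminal: add FIRST(L) \ {ε} = { ')', ',', '/', 'num' }
    L is not nullable, so stop
From B → / ) B:
  - '/' is a terminal: add '/' and stop

Collecting: FIRST(B) = { ')', ',', '/', 'num' }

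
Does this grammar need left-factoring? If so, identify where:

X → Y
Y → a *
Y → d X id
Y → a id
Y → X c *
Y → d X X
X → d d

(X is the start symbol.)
Yes, Y has productions with common prefix 'a'; Y has productions with common prefix 'd X'

Left-factoring is needed when two productions for the same non-terminal
share a common prefix on the right-hand side.

Productions for X:
  X → Y
  X → d d
Productions for Y:
  Y → a *
  Y → d X id
  Y → a id
  Y → X c *
  Y → d X X

Found common prefix 'a' in productions for Y
Found common prefix 'd X' in productions for Y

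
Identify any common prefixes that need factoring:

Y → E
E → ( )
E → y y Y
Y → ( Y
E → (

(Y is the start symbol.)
Yes, E has productions with common prefix '('

Left-factoring is needed when two productions for the same non-terminal
share a common prefix on the right-hand side.

Productions for Y:
  Y → E
  Y → ( Y
Productions for E:
  E → ( )
  E → y y Y
  E → (

Found common prefix '(' in productions for E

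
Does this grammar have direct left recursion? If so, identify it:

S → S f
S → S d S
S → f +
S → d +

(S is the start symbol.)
S → S f: LEFT RECURSIVE (starts with S)
S → S d S: LEFT RECURSIVE (starts with S)
S → f +: starts with f
S → d +: starts with d

The grammar has direct left recursion on: S.

Answer: Yes, S is left-recursive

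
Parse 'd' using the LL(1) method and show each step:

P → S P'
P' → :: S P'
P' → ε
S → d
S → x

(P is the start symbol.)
Stack is shown with the top on the left.

Stack   Input  Action
---------------------
P $     d $    output P → S P'
S P' $  d $    output S → d
d P' $  d $    match 'd'
P' $    $      output P' → ε
$       $      accept

The string is accepted.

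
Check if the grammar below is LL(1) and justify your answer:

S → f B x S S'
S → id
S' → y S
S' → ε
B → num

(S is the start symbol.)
Relevant sets:
  FOLLOW(S') = { $, 'y' }

For S:
  PREDICT(S → f B x S S') = { 'f' }
  PREDICT(S → id) = { 'id' }
For S':
  PREDICT(S' → y S) = { 'y' }
  PREDICT(S' → ε) = { $, 'y' }
B has a single production, so nothing to check there.

Conflict found: Predict set conflict for S': { 'y' }
The grammar is NOT LL(1).

Answer: No. Predict set conflict for S': { 'y' }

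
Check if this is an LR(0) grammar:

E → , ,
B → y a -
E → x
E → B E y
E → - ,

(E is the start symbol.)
A grammar is LR(0) if no state in the canonical LR(0) collection has:
  - both a shift item (dot before a terminal) and a complete item (shift-reduce conflict), or
  - two or more complete items (reduce-reduce conflict; the accept item [E' → E .] counts as a complete item here).

Augment with E' → E and build the canonical LR(0) collection (I0 = CLOSURE({[E' → . E]}), then GOTO on every symbol after a dot until no new states appear). It has 13 states:
  I0: { [B → . y a -], [E → . , ,], [E → . - ,], [E → . B E y], [E → . x], [E' → . E] }  — shift
  I1: { [E → , . ,] }  — shift
  I2: { [E → - . ,] }  — shift
  I3: { [B → . y a -], [E → . , ,], [E → . - ,], [E → . B E y], [E → . x], [E → B . E y] }  — shift
  I4: { [E' → E .] }  — accept
  I5: { [E → x .] }  — reduce
  I6: { [B → y . a -] }  — shift
  I7: { [B → y a . -] }  — shift
  I8: { [B → y a - .] }  — reduce
  I9: { [E → B E . y] }  — shift
  I10: { [E → B E y .] }  — reduce
  I11: { [E → - , .] }  — reduce
  I12: { [E → , , .] }  — reduce

Every state is either a pure shift/goto state or contains exactly one complete item and nothing to shift — no conflicts. The grammar is LR(0).

Answer: Yes, the grammar is LR(0)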